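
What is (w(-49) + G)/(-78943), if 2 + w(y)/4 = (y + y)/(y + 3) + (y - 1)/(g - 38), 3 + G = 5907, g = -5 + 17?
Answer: -1767752/23603957 ≈ -0.074892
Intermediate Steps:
g = 12
G = 5904 (G = -3 + 5907 = 5904)
w(y) = -102/13 - 2*y/13 + 8*y/(3 + y) (w(y) = -8 + 4*((y + y)/(y + 3) + (y - 1)/(12 - 38)) = -8 + 4*((2*y)/(3 + y) + (-1 + y)/(-26)) = -8 + 4*(2*y/(3 + y) + (-1 + y)*(-1/26)) = -8 + 4*(2*y/(3 + y) + (1/26 - y/26)) = -8 + 4*(1/26 - y/26 + 2*y/(3 + y)) = -8 + (2/13 - 2*y/13 + 8*y/(3 + y)) = -102/13 - 2*y/13 + 8*y/(3 + y))
(w(-49) + G)/(-78943) = (2*(-153 - 1*(-49)² - 2*(-49))/(13*(3 - 49)) + 5904)/(-78943) = ((2/13)*(-153 - 1*2401 + 98)/(-46) + 5904)*(-1/78943) = ((2/13)*(-1/46)*(-153 - 2401 + 98) + 5904)*(-1/78943) = ((2/13)*(-1/46)*(-2456) + 5904)*(-1/78943) = (2456/299 + 5904)*(-1/78943) = (1767752/299)*(-1/78943) = -1767752/23603957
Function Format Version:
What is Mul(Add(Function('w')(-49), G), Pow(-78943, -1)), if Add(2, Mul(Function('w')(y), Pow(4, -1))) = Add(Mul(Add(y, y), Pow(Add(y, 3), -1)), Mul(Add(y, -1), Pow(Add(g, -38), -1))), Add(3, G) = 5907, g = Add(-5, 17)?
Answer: Rational(-1767752, 23603957) ≈ -0.074892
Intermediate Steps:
g = 12
G = 5904 (G = Add(-3, 5907) = 5904)
Function('w')(y) = Add(Rational(-102, 13), Mul(Rational(-2, 13), y), Mul(8, y, Pow(Add(3, y), -1))) (Function('w')(y) = Add(-8, Mul(4, Add(Mul(Add(y, y), Pow(Add(y, 3), -1)), Mul(Add(y, -1), Pow(Add(12, -38), -1))))) = Add(-8, Mul(4, Add(Mul(Mul(2, y), Pow(Add(3, y), -1)), Mul(Add(-1, y), Pow(-26, -1))))) = Add(-8, Mul(4, Add(Mul(2, y, Pow(Add(3, y), -1)), Mul(Add(-1, y), Rational(-1, 26))))) = Add(-8, Mul(4, Add(Mul(2, y, Pow(Add(3, y), -1)), Add(Rational(1, 26), Mul(Rational(-1, 26), y))))) = Add(-8, Mul(4, Add(Rational(1, 26), Mul(Rational(-1, 26), y), Mul(2, y, Pow(Add(3, y), -1))))) = Add(-8, Add(Rational(2, 13), Mul(Rational(-2, 13), y), Mul(8, y, Pow(Add(3, y), -1)))) = Add(Rational(-102, 13), Mul(Rational(-2, 13), y), Mul(8, y, Pow(Add(3, y), -1))))
Mul(Add(Function('w')(-49), G), Pow(-78943, -1)) = Mul(Add(Mul(Rational(2, 13), Pow(Add(3, -49), -1), Add(-153, Mul(-1, Pow(-49, 2)), Mul(-2, -49))), 5904), Pow(-78943, -1)) = Mul(Add(Mul(Rational(2, 13), Pow(-46, -1), Add(-153, Mul(-1, 2401), 98)), 5904), Rational(-1, 78943)) = Mul(Add(Mul(Rational(2, 13), Rational(-1, 46), Add(-153, -2401, 98)), 5904), Rational(-1, 78943)) = Mul(Add(Mul(Rational(2, 13), Rational(-1, 46), -2456), 5904), Rational(-1, 78943)) = Mul(Add(Rational(2456, 299), 5904), Rational(-1, 78943)) = Mul(Rational(1767752, 299), Rational(-1, 78943)) = Rational(-1767752, 23603957)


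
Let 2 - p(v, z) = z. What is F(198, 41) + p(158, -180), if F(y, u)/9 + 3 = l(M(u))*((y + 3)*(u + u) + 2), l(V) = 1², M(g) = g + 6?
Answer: 148511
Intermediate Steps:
M(g) = 6 + g
l(V) = 1
F(y, u) = -9 + 18*u*(3 + y) (F(y, u) = -27 + 9*(1*((y + 3)*(u + u) + 2)) = -27 + 9*(1*((3 + y)*(2*u) + 2)) = -27 + 9*(1*(2*u*(3 + y) + 2)) = -27 + 9*(1*(2 + 2*u*(3 + y))) = -27 + 9*(2 + 2*u*(3 + y)) = -27 + (18 + 18*u*(3 + y)) = -9 + 18*u*(3 + y))
p(v, z) = 2 - z
F(198, 41) + p(158, -180) = (-9 + 54*41 + 18*41*198) + (2 - 1*(-180)) = (-9 + 2214 + 146124) + (2 + 180) = 148329 + 182 = 148511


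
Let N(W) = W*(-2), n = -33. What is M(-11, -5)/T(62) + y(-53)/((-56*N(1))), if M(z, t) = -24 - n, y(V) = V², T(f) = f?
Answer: 87583/3472 ≈ 25.226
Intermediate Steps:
N(W) = -2*W
M(z, t) = 9 (M(z, t) = -24 - 1*(-33) = -24 + 33 = 9)
M(-11, -5)/T(62) + y(-53)/((-56*N(1))) = 9/62 + (-53)²/((-(-112))) = 9*(1/62) + 2809/((-56*(-2))) = 9/62 + 2809/112 = 87583/3472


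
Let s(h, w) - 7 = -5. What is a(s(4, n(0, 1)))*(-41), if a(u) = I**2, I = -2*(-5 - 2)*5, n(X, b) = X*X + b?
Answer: -200900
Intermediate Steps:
n(X, b) = b + X**2 (n(X, b) = X**2 + b = b + X**2)
s(h, w) = 2 (s(h, w) = 7 - 5 = 2)
I = 70 (I = -2*(-7)*5 = 14*5 = 70)
a(u) = 4900 (a(u) = 70**2 = 4900)
a(s(4, n(0, 1)))*(-41) = 4900*(-41) = -200900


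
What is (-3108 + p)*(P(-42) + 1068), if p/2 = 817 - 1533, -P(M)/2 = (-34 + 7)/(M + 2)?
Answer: -4842591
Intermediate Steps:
P(M) = 54/(2 + M) (P(M) = -2*(-34 + 7)/(M + 2) = -(-54)/(2 + M) = 54/(2 + M))
p = -1432 (p = 2*(817 - 1533) = 2*(-716) = -1432)
(-3108 + p)*(P(-42) + 1068) = (-3108 - 1432)*(54/(2 - 42) + 1068) = -4540*(54/(-40) + 1068) = -4540*(54*(-1/40) + 1068) = -4540*(-27/20 + 1068) = -4540*21333/20 = -4842591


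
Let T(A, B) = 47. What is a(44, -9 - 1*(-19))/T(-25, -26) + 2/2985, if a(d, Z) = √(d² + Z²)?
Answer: 2/2985 + 2*√509/47 ≈ 0.96071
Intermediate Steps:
a(d, Z) = √(Z² + d²)
a(44, -9 - 1*(-19))/T(-25, -26) + 2/2985 = √((-9 - 1*(-19))² + 44²)/47 + 2/2985 = √((-9 + 19)² + 1936)*(1/47) + 2*(1/2985) = √(10² + 1936)*(1/47) + 2/2985 = √(100 + 1936)*(1/47) + 2/2985 = √2036*(1/47) + 2/2985 = (2*√509)*(1/47) + 2/2985 = 2*√509/47 + 2/2985 = 2/2985 + 2*√509/47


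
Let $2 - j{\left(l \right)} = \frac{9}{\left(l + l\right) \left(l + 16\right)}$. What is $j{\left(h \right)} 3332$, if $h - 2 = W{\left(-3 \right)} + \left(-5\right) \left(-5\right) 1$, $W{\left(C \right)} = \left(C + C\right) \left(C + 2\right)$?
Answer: $\frac{73202}{11} \approx 6654.7$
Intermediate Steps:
$W{\left(C \right)} = 2 C \left(2 + C\right)$
$h = 33$ ($h = 2 + \left(2 \left(-3\right) \left(2 - 3\right) + \left(-5\right) \left(-5\right) 1\right) = 2 + \left(2 \left(-3\right) \left(-1\right) + 25 \cdot 1\right) = 2 + \left(6 + 25\right) = 2 + 31 = 33$)
$j{\left(l \right)} = 2 - \frac{9}{2 l \left(16 + l\right)}$ ($j{\left(l \right)} = 2 - \frac{9}{\left(l + l\right) \left(l + 16\right)} = 2 - \frac{9}{2 l \left(16 + l\right)}$)
$j{\left(h \right)} 3332 = \frac{-9 + 4 \cdot 33^{2} + 64 \cdot 33}{2 \cdot 33 \left(16 + 33\right)} 3332 = \frac{1}{2} \cdot \frac{1}{33} \cdot \frac{1}{49} \left(-9 + 4 \cdot 1089 + 2112\right) 3332 = \frac{1}{2} \cdot \frac{1}{33} \cdot \frac{1}{49} \left(-9 + 4356 + 2112\right) 3332 = \frac{1}{2} \cdot \frac{1}{33} \cdot \frac{1}{49} \cdot 6459 \cdot 3332 = \frac{2153}{1078} \cdot 3332 = \frac{73202}{11}$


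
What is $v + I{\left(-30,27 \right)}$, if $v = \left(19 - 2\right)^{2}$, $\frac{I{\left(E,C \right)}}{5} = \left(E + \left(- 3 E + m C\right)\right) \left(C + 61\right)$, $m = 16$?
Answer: $216769$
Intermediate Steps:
$I{\left(E,C \right)} = 5 \left(61 + C\right) \left(- 2 E + 16 C\right)$ ($I{\left(E,C \right)} = 5 \left(E + \left(- 3 E + 16 C\right)\right) \left(C + 61\right) = 5 \left(- 2 E + 16 C\right) \left(61 + C\right) = 5 \left(61 + C\right) \left(- 2 E + 16 C\right)$)
$v = 289$ ($v = 17^{2} = 289$)
$v + I{\left(-30,27 \right)} = 289 + \left(\left(-610\right) \left(-30\right) + 80 \cdot 27^{2} + 4880 \cdot 27 - 270 \left(-30\right)\right) = 289 + \left(18300 + 80 \cdot 729 + 131760 + 8100\right) = 289 + \left(18300 + 58320 + 131760 + 8100\right) = 289 + 216480 = 216769$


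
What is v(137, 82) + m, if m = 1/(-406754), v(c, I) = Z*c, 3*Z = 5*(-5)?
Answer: -1393132453/1220262 ≈ -1141.7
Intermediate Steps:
Z = -25/3 (Z = (5*(-5))/3 = (⅓)*(-25) = -25/3 ≈ -8.3333)
v(c, I) = -25*c/3
m = -1/406754 ≈ -2.4585e-6
v(137, 82) + m = -25/3*137 - 1/406754 = -3425/3 - 1/406754 = -1393132453/1220262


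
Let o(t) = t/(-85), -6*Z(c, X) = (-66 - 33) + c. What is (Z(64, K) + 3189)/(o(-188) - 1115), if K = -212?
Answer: -1629365/567522 ≈ -2.8710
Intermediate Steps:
Z(c, X) = 33/2 - c/6 (Z(c, X) = -((-66 - 33) + c)/6 = -(-99 + c)/6 = 33/2 - c/6)
o(t) = -t/85 (o(t) = t*(-1/85) = -t/85)
(Z(64, K) + 3189)/(o(-188) - 1115) = ((33/2 - ⅙*64) + 3189)/(-1/85*(-188) - 1115) = ((33/2 - 32/3) + 3189)/(188/85 - 1115) = (35/6 + 3189)/(-94587/85) = (19169/6)*(-85/94587) = -1629365/567522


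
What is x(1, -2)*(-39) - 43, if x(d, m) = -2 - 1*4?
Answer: 191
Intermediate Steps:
x(d, m) = -6 (x(d, m) = -2 - 4 = -6)
x(1, -2)*(-39) - 43 = -6*(-39) - 43 = 234 - 43 = 191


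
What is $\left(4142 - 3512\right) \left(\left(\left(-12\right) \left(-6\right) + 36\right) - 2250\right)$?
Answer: $-1349460$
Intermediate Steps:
$\left(4142 - 3512\right) \left(\left(\left(-12\right) \left(-6\right) + 36\right) - 2250\right) = 630 \left(\left(72 + 36\right) - 2250\right) = 630 \left(108 - 2250\right) = 630 \left(-2142\right) = -1349460$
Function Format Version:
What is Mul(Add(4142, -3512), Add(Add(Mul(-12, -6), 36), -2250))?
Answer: -1349460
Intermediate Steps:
Mul(Add(4142, -3512), Add(Add(Mul(-12, -6), 36), -2250)) = Mul(630, Add(Add(72, 36), -2250)) = Mul(630, Add(108, -2250)) = Mul(630, -2142) = -1349460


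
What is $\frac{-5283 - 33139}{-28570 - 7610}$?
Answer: $\frac{19211}{18090} \approx 1.062$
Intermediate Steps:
$\frac{-5283 - 33139}{-28570 - 7610} = - \frac{38422}{-36180} = \left(-38422\right) \left(- \frac{1}{36180}\right) = \frac{19211}{18090}$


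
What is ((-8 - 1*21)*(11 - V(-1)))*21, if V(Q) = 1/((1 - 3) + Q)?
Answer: -6902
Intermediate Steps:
V(Q) = 1/(-2 + Q)
((-8 - 1*21)*(11 - V(-1)))*21 = ((-8 - 1*21)*(11 - 1/(-2 - 1)))*21 = ((-8 - 21)*(11 - 1/(-3)))*21 = -29*(11 - 1*(-1/3))*21 = -29*(11 + 1/3)*21 = -29*34/3*21 = -986/3*21 = -6902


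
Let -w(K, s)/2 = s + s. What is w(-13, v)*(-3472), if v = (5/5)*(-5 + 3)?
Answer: -27776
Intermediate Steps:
v = -2 (v = (5*(⅕))*(-2) = 1*(-2) = -2)
w(K, s) = -4*s (w(K, s) = -2*(s + s) = -4*s)
w(-13, v)*(-3472) = -4*(-2)*(-3472) = 8*(-3472) = -27776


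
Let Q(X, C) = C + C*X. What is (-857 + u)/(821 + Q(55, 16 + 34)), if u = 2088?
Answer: 1231/3621 ≈ 0.33996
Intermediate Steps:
(-857 + u)/(821 + Q(55, 16 + 34)) = (-857 + 2088)/(821 + (16 + 34)*(1 + 55)) = 1231/(821 + 50*56) = 1231/(821 + 2800) = 1231/3621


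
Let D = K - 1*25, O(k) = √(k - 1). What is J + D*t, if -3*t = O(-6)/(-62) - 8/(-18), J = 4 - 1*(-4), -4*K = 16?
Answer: 332/27 - 29*I*√7/186 ≈ 12.296 - 0.41251*I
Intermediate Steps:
K = -4 (K = -¼*16 = -4)
O(k) = √(-1 + k)
D = -29 (D = -4 - 1*25 = -4 - 25 = -29)
J = 8 (J = 4 + 4 = 8)
t = -4/27 + I*√7/186 (t = -(√(-1 - 6)/(-62) - 8/(-18))/3 = -(√(-7)*(-1/62) - 8*(-1/18))/3 = -((I*√7)*(-1/62) + 4/9)/3 = -(-I*√7/62 + 4/9)/3 = -(4/9 - I*√7/62)/3 = -4/27 + I*√7/186 ≈ -0.14815 + 0.014224*I)
J + D*t = 8 - 29*(-4/27 + I*√7/186) = 8 + (116/27 - 29*I*√7/186) = 332/27 - 29*I*√7/186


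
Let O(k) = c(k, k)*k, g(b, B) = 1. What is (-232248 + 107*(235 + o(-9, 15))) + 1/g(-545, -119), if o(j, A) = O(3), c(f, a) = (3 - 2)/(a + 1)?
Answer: -828087/4 ≈ -2.0702e+5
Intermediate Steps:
c(f, a) = 1/(1 + a)
O(k) = k/(1 + k)
o(j, A) = 3/4 (o(j, A) = 3/(1 + 3) = 3/4)
(-232248 + 107*(235 + o(-9, 15))) + 1/g(-545, -119) = (-232248 + 107*(235 + 3/4)) + 1/1 = (-232248 + 107*(943/4)) + 1 = (-232248 + 100901/4) + 1 = -828091/4 + 1 = -828087/4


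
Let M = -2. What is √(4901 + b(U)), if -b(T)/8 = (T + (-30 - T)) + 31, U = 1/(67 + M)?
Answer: √4893 ≈ 69.950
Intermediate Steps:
U = 1/65 (U = 1/(67 - 2) = 1/65 ≈ 0.015385)
b(T) = -8 (b(T) = -8*((T + (-30 - T)) + 31) = -8*(-30 + 31) = -8*1 = -8)
√(4901 + b(U)) = √(4901 - 8) = √4893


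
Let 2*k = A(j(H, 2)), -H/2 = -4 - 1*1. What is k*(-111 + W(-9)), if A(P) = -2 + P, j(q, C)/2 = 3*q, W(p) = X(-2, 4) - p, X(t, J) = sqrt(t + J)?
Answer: -2958 + 29*sqrt(2) ≈ -2917.0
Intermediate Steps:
H = 10 (H = -2*(-4 - 1*1) = -2*(-4 - 1) = -2*(-5) = 10)
X(t, J) = sqrt(J + t)
W(p) = sqrt(2) - p (W(p) = sqrt(4 - 2) - p = sqrt(2) - p)
j(q, C) = 6*q (j(q, C) = 2*(3*q) = 6*q)
k = 29 (k = (-2 + 6*10)/2 = (-2 + 60)/2 = (1/2)*58 = 29)
k*(-111 + W(-9)) = 29*(-111 + (sqrt(2) - 1*(-9))) = 29*(-111 + (sqrt(2) + 9)) = 29*(-111 + (9 + sqrt(2))) = 29*(-102 + sqrt(2)) = -2958 + 29*sqrt(2)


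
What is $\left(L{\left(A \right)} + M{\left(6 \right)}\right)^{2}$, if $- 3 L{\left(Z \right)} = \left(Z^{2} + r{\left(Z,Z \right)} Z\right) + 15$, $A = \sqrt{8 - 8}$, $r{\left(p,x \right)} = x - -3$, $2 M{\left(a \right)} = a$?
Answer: $4$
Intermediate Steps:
$M{\left(a \right)} = \frac{a}{2}$
$r{\left(p,x \right)} = 3 + x$ ($r{\left(p,x \right)} = x + 3 = 3 + x$)
$A = 0$ ($A = \sqrt{0} = 0$)
$L{\left(Z \right)} = -5 - \frac{Z^{2}}{3} - \frac{Z \left(3 + Z\right)}{3}$ ($L{\left(Z \right)} = - \frac{\left(Z^{2} + \left(3 + Z\right) Z\right) + 15}{3} = - \frac{\left(Z^{2} + Z \left(3 + Z\right)\right) + 15}{3} = - \frac{15 + Z^{2} + Z \left(3 + Z\right)}{3} = -5 - \frac{Z^{2}}{3} - \frac{Z \left(3 + Z\right)}{3}$)
$\left(L{\left(A \right)} + M{\left(6 \right)}\right)^{2} = \left(\left(-5 - 0 - \frac{2 \cdot 0^{2}}{3}\right) + \frac{1}{2} \cdot 6\right)^{2} = \left(\left(-5 + 0 - 0\right) + 3\right)^{2} = \left(\left(-5 + 0 + 0\right) + 3\right)^{2} = \left(-5 + 3\right)^{2} = \left(-2\right)^{2} = 4$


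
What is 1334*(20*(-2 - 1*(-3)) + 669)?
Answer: 919126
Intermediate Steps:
1334*(20*(-2 - 1*(-3)) + 669) = 1334*(20*(-2 + 3) + 669) = 1334*(20*1 + 669) = 1334*(20 + 669) = 1334*689 = 919126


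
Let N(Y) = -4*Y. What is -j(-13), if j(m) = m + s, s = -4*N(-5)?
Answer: 93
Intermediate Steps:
s = -80 (s = -(-16)*(-5) = -4*20 = -80)
j(m) = -80 + m (j(m) = m - 80 = -80 + m)
-j(-13) = -(-80 - 13) = -1*(-93) = 93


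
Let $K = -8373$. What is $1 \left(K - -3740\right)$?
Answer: $-4633$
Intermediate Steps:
$1 \left(K - -3740\right) = 1 \left(-8373 - -3740\right) = 1 \left(-8373 + 3740\right) = 1 \left(-4633\right) = -4633$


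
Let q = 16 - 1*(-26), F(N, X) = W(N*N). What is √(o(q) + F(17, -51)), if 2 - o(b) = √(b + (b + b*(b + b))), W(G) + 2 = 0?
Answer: I*√2*903^(¼) ≈ 7.7524*I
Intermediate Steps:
W(G) = -2 (W(G) = -2 + 0 = -2)
F(N, X) = -2
q = 42 (q = 16 + 26 = 42)
o(b) = 2 - √(2*b + 2*b²) (o(b) = 2 - √(b + (b + b*(b + b))) = 2 - √(b + (b + b*(2*b))) = 2 - √(b + (b + 2*b²)) = 2 - √(2*b + 2*b²))
√(o(q) + F(17, -51)) = √((2 - √2*√(42*(1 + 42))) - 2) = √((2 - √2*√(42*43)) - 2) = √((2 - √2*√1806) - 2) = √((2 - 2*√903) - 2) = √(-2*√903) = I*√2*903^(¼)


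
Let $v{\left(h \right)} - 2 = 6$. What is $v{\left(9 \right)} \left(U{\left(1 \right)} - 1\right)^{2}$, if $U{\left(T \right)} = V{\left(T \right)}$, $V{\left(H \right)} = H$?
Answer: $0$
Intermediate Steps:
$v{\left(h \right)} = 8$ ($v{\left(h \right)} = 2 + 6 = 8$)
$U{\left(T \right)} = T$
$v{\left(9 \right)} \left(U{\left(1 \right)} - 1\right)^{2} = 8 \left(1 - 1\right)^{2} = 8 \cdot 0^{2} = 8 \cdot 0 = 0$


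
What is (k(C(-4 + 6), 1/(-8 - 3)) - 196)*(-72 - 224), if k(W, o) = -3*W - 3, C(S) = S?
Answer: 60680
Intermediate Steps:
k(W, o) = -3 - 3*W
(k(C(-4 + 6), 1/(-8 - 3)) - 196)*(-72 - 224) = ((-3 - 3*(-4 + 6)) - 196)*(-72 - 224) = ((-3 - 3*2) - 196)*(-296) = ((-3 - 6) - 196)*(-296) = (-9 - 196)*(-296) = -205*(-296) = 60680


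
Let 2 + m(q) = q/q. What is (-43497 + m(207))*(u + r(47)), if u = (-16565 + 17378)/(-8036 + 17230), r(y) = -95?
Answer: 18978547133/4597 ≈ 4.1285e+6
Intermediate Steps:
m(q) = -1 (m(q) = -2 + q/q = -2 + 1 = -1)
u = 813/9194 ≈ 0.088427
(-43497 + m(207))*(u + r(47)) = (-43497 - 1)*(813/9194 - 95) = -43498*(-872617/9194) = 18978547133/4597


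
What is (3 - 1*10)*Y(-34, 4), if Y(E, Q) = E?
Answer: 238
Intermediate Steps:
(3 - 1*10)*Y(-34, 4) = (3 - 1*10)*(-34) = (3 - 10)*(-34) = -7*(-34) = 238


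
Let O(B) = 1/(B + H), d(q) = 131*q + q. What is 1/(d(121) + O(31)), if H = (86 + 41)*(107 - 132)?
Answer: 3144/50215967 ≈ 6.2610e-5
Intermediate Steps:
d(q) = 132*q
H = -3175 (H = 127*(-25) = -3175)
O(B) = 1/(-3175 + B) (O(B) = 1/(B - 3175) = 1/(-3175 + B))
1/(d(121) + O(31)) = 1/(132*121 + 1/(-3175 + 31)) = 1/(15972 + 1/(-3144)) = 1/(15972 - 1/3144) = 1/(50215967/3144) = 3144/50215967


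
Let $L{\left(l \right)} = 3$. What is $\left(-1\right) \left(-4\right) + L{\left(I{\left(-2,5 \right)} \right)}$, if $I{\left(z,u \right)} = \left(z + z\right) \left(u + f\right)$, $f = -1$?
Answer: $7$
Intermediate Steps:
$I{\left(z,u \right)} = 2 z \left(-1 + u\right)$ ($I{\left(z,u \right)} = \left(z + z\right) \left(u - 1\right) = 2 z \left(-1 + u\right)$)
$\left(-1\right) \left(-4\right) + L{\left(I{\left(-2,5 \right)} \right)} = \left(-1\right) \left(-4\right) + 3 = 4 + 3 = 7$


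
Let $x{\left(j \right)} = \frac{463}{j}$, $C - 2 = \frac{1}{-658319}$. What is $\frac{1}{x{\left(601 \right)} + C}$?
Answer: $\frac{395649719}{1096100534} \approx 0.36096$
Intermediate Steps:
$C = \frac{1316637}{658319}$ ($C = 2 + \frac{1}{-658319} = 2 - \frac{1}{658319} = \frac{1316637}{658319} \approx 2.0$)
$\frac{1}{x{\left(601 \right)} + C} = \frac{1}{\frac{463}{601} + \frac{1316637}{658319}} = \frac{1}{\frac{1096100534}{395649719}} = \frac{395649719}{1096100534}$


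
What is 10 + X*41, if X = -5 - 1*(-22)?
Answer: 707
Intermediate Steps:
X = 17 (X = -5 + 22 = 17)
10 + X*41 = 10 + 17*41 = 10 + 697 = 707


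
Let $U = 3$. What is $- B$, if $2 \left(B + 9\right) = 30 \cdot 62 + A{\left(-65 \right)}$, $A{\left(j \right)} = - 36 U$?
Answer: $-867$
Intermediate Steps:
$A{\left(j \right)} = -108$ ($A{\left(j \right)} = \left(-36\right) 3 = -108$)
$B = 867$ ($B = -9 + \frac{30 \cdot 62 - 108}{2} = -9 + \frac{1860 - 108}{2} = -9 + \frac{1}{2} \cdot 1752 = -9 + 876 = 867$)
$- B = \left(-1\right) 867 = -867$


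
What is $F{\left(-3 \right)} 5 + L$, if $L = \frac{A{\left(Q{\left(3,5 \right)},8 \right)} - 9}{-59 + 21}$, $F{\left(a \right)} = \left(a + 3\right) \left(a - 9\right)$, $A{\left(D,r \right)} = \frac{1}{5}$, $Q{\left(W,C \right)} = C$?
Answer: $\frac{22}{95} \approx 0.23158$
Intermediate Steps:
$A{\left(D,r \right)} = \frac{1}{5}$
$F{\left(a \right)} = \left(-9 + a\right) \left(3 + a\right)$ ($F{\left(a \right)} = \left(3 + a\right) \left(-9 + a\right) = \left(-9 + a\right) \left(3 + a\right)$)
$L = \frac{22}{95}$ ($L = \frac{\frac{1}{5} - 9}{-59 + 21} = - \frac{44}{5 \left(-38\right)} = \left(- \frac{44}{5}\right) \left(- \frac{1}{38}\right) = \frac{22}{95} \approx 0.23158$)
$F{\left(-3 \right)} 5 + L = \left(-27 + \left(-3\right)^{2} - -18\right) 5 + \frac{22}{95} = \left(-27 + 9 + 18\right) 5 + \frac{22}{95} = 0 \cdot 5 + \frac{22}{95} = 0 + \frac{22}{95} = \frac{22}{95}$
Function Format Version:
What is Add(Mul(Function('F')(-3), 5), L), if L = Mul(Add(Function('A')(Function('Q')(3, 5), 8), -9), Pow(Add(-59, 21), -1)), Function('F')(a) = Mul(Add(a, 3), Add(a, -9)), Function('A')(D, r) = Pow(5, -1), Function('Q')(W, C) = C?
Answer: Rational(22, 95) ≈ 0.23158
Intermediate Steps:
Function('A')(D, r) = Rational(1, 5)
Function('F')(a) = Mul(Add(-9, a), Add(3, a)) (Function('F')(a) = Mul(Add(3, a), Add(-9, a)) = Mul(Add(-9, a), Add(3, a)))
L = Rational(22, 95) (L = Mul(Add(Rational(1, 5), -9), Pow(Add(-59, 21), -1)) = Mul(Rational(-44, 5), Pow(-38, -1)) = Mul(Rational(-44, 5), Rational(-1, 38)) = Rational(22, 95) ≈ 0.23158)
Add(Mul(Function('F')(-3), 5), L) = Add(Mul(Add(-27, Pow(-3, 2), Mul(-6, -3)), 5), Rational(22, 95)) = Add(Mul(Add(-27, 9, 18), 5), Rational(22, 95)) = Add(Mul(0, 5), Rational(22, 95)) = Add(0, Rational(22, 95)) = Rational(22, 95)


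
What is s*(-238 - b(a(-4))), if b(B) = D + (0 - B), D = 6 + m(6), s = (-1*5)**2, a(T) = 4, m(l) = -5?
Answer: -5875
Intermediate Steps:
s = 25 (s = (-5)**2 = 25)
D = 1 (D = 6 - 5 = 1)
b(B) = 1 - B (b(B) = 1 + (0 - B) = 1 - B)
s*(-238 - b(a(-4))) = 25*(-238 - (1 - 1*4)) = 25*(-238 - (1 - 4)) = 25*(-238 - 1*(-3)) = 25*(-238 + 3) = 25*(-235) = -5875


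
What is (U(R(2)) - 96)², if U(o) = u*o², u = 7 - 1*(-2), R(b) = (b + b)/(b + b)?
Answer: 7569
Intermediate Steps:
R(b) = 1 (R(b) = (2*b)/((2*b)) = (2*b)*(1/(2*b)) = 1)
u = 9 (u = 7 + 2 = 9)
U(o) = 9*o²
(U(R(2)) - 96)² = (9*1² - 96)² = (9*1 - 96)² = (9 - 96)² = (-87)² = 7569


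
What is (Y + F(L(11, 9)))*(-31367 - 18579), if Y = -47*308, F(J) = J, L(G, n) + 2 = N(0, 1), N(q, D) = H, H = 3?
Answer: 722968350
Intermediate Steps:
N(q, D) = 3
L(G, n) = 1 (L(G, n) = -2 + 3 = 1)
Y = -14476
(Y + F(L(11, 9)))*(-31367 - 18579) = (-14476 + 1)*(-31367 - 18579) = -14475*(-49946) = 722968350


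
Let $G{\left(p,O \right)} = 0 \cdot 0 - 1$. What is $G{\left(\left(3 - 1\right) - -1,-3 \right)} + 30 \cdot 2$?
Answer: $59$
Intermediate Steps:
$G{\left(p,O \right)} = -1$ ($G{\left(p,O \right)} = 0 - 1 = -1$)
$G{\left(\left(3 - 1\right) - -1,-3 \right)} + 30 \cdot 2 = -1 + 30 \cdot 2 = -1 + 60 = 59$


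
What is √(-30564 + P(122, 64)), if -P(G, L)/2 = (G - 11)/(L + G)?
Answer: I*√29373151/31 ≈ 174.83*I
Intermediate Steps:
P(G, L) = -2*(-11 + G)/(G + L) (P(G, L) = -2*(G - 11)/(L + G) = -2*(-11 + G)/(G + L))
√(-30564 + P(122, 64)) = √(-30564 + 2*(11 - 1*122)/(122 + 64)) = √(-30564 + 2*(11 - 122)/186) = √(-30564 + 2*(1/186)*(-111)) = √(-30564 - 37/31) = √(-947521/31) = I*√29373151/31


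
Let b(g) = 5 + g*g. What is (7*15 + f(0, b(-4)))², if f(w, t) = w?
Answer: 11025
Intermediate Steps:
b(g) = 5 + g²
(7*15 + f(0, b(-4)))² = (7*15 + 0)² = (105 + 0)² = 105² = 11025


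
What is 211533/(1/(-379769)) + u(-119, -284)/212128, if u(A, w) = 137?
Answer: -17041021996436119/212128 ≈ -8.0334e+10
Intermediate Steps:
211533/(1/(-379769)) + u(-119, -284)/212128 = 211533/(1/(-379769)) + 137/212128 = 211533/(-1/379769) + 137*(1/212128) = 211533*(-379769) + 137/212128 = -80333675877 + 137/212128 = -17041021996436119/212128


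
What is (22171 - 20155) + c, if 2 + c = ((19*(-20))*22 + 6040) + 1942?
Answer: 1636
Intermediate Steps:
c = -380 (c = -2 + (((19*(-20))*22 + 6040) + 1942) = -2 + ((-380*22 + 6040) + 1942) = -2 + ((-8360 + 6040) + 1942) = -2 + (-2320 + 1942) = -2 - 378 = -380)
(22171 - 20155) + c = (22171 - 20155) - 380 = 2016 - 380 = 1636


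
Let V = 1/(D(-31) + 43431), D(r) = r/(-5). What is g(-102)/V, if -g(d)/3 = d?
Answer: 66458916/5 ≈ 1.3292e+7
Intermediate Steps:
D(r) = -r/5 (D(r) = r*(-1/5) = -r/5)
g(d) = -3*d
V = 5/217186 (V = 1/(-1/5*(-31) + 43431) = 1/(31/5 + 43431) = 1/(217186/5) = 5/217186 ≈ 2.3022e-5)
g(-102)/V = (-3*(-102))/(5/217186) = 306*(217186/5) = 66458916/5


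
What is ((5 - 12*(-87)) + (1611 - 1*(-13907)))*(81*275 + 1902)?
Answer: 400540359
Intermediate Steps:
((5 - 12*(-87)) + (1611 - 1*(-13907)))*(81*275 + 1902) = ((5 + 1044) + (1611 + 13907))*(22275 + 1902) = (1049 + 15518)*24177 = 16567*24177 = 400540359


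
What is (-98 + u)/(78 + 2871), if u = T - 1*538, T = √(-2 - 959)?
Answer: -212/983 + 31*I/2949 ≈ -0.21567 + 0.010512*I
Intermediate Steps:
T = 31*I (T = √(-961) = 31*I ≈ 31.0*I)
u = -538 + 31*I (u = 31*I - 1*538 = 31*I - 538 = -538 + 31*I ≈ -538.0 + 31.0*I)
(-98 + u)/(78 + 2871) = (-98 + (-538 + 31*I))/(78 + 2871) = (-636 + 31*I)/2949 = (-636 + 31*I)*(1/2949) = -212/983 + 31*I/2949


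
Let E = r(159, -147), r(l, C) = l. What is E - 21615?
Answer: -21456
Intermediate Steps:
E = 159
E - 21615 = 159 - 21615 = -21456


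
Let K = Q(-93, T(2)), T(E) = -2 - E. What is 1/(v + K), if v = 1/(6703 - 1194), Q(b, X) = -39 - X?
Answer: -5509/192814 ≈ -0.028572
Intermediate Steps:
v = 1/5509 ≈ 0.00018152
K = -35 (K = -39 - (-2 - 1*2) = -39 - (-2 - 2) = -39 - 1*(-4) = -39 + 4 = -35)
1/(v + K) = 1/(1/5509 - 35) = 1/(-192814/5509) = -5509/192814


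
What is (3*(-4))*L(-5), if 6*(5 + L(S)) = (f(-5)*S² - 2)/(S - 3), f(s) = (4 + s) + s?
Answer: 22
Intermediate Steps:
f(s) = 4 + 2*s
L(S) = -5 + (-2 - 6*S²)/(6*(-3 + S)) (L(S) = -5 + (((4 + 2*(-5))*S² - 2)/(S - 3))/6 = -5 + (((4 - 10)*S² - 2)/(-3 + S))/6 = -5 + ((-6*S² - 2)/(-3 + S))/6 = -5 + ((-2 - 6*S²)/(-3 + S))/6 = -5 + (-2 - 6*S²)/(6*(-3 + S)))
(3*(-4))*L(-5) = (3*(-4))*((44/3 - 1*(-5)² - 5*(-5))/(-3 - 5)) = -12*(44/3 - 1*25 + 25)/(-8) = -(-3)*(44/3 - 25 + 25)/2 = -(-3)*44/(2*3) = -12*(-11/6) = 22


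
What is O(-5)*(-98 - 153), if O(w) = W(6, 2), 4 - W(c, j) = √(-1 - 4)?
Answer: -1004 + 251*I*√5 ≈ -1004.0 + 561.25*I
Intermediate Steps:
W(c, j) = 4 - I*√5 (W(c, j) = 4 - √(-1 - 4) = 4 - √(-5) = 4 - I*√5)
O(w) = 4 - I*√5
O(-5)*(-98 - 153) = (4 - I*√5)*(-98 - 153) = (4 - I*√5)*(-251) = -1004 + 251*I*√5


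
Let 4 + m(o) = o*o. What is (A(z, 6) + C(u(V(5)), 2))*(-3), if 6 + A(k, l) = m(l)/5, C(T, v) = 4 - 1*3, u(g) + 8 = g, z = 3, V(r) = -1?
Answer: -21/5 ≈ -4.2000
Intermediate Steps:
m(o) = -4 + o² (m(o) = -4 + o*o = -4 + o²)
u(g) = -8 + g
C(T, v) = 1 (C(T, v) = 4 - 3 = 1)
A(k, l) = -34/5 + l²/5 (A(k, l) = -6 + (-4 + l²)/5 = -6 + (-4 + l²)*(⅕) = -6 + (-⅘ + l²/5) = -34/5 + l²/5)
(A(z, 6) + C(u(V(5)), 2))*(-3) = ((-34/5 + (⅕)*6²) + 1)*(-3) = ((-34/5 + (⅕)*36) + 1)*(-3) = ((-34/5 + 36/5) + 1)*(-3) = (⅖ + 1)*(-3) = (7/5)*(-3) = -21/5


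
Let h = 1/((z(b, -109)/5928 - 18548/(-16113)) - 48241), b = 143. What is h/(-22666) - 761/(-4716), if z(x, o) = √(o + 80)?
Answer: 6781829470623717978070982497099/42027736665164500242134656064964 + 28501469308*I*√29/8911733813648112858807178979 ≈ 0.16137 + 1.7223e-17*I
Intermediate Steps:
z(x, o) = √(80 + o)
h = 1/(-777288685/16113 + I*√29/5928) (h = 1/((√(80 - 109)/5928 - 18548/(-16113)) - 48241) = 1/((√(-29)*(1/5928) - 18548*(-1/16113)) - 48241) = 1/(((I*√29)*(1/5928) + 18548/16113) - 48241) = 1/((I*√29/5928 + 18548/16113) - 48241) = 1/((18548/16113 + I*√29/5928) - 48241) = 1/(-777288685/16113 + I*√29/5928) ≈ -2.073e-5 - 0.e-13*I)
h/(-22666) - 761/(-4716) = (-16300892320830669760/786352582162544150605063 - 57002938616*I*√29/786352582162544150605063)/(-22666) - 761/(-4716) = (-16300892320830669760/786352582162544150605063 - 57002938616*I*√29/786352582162544150605063)*(-1/22666) - 761*(-1/4716) = (8150446160415334880/8911733813648112858807178979 + 28501469308*I*√29/8911733813648112858807178979) + 761/4716 = 6781829470623717978070982497099/42027736665164500242134656064964 + 28501469308*I*√29/8911733813648112858807178979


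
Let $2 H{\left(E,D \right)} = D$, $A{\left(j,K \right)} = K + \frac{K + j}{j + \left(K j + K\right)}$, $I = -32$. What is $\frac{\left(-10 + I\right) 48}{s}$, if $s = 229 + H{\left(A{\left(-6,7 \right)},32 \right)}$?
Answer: $- \frac{288}{35} \approx -8.2286$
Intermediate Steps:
$A{\left(j,K \right)} = K + \frac{K + j}{K + j + K j}$ ($A{\left(j,K \right)} = K + \frac{K + j}{j + \left(K + K j\right)} = K + \frac{K + j}{K + j + K j}$)
$H{\left(E,D \right)} = \frac{D}{2}$
$s = 245$ ($s = 229 + \frac{1}{2} \cdot 32 = 229 + 16 = 245$)
$\frac{\left(-10 + I\right) 48}{s} = \frac{\left(-10 - 32\right) 48}{245} = \left(-42\right) 48 \cdot \frac{1}{245} = \left(-2016\right) \frac{1}{245} = - \frac{288}{35}$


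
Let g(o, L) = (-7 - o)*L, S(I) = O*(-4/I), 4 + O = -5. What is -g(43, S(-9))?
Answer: -200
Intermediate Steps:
O = -9 (O = -4 - 5 = -9)
S(I) = 36/I (S(I) = -(-36)/I = 36/I)
g(o, L) = L*(-7 - o)
-g(43, S(-9)) = -(-1)*36/(-9)*(7 + 43) = -(-1)*36*(-⅑)*50 = -(-1)*(-4)*50 = -1*200 = -200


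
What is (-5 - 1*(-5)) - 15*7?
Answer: -105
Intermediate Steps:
(-5 - 1*(-5)) - 15*7 = (-5 + 5) - 105 = 0 - 105 = -105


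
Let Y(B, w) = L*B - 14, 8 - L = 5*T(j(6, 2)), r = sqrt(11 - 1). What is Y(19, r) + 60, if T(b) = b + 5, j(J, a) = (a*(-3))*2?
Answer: 863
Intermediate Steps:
j(J, a) = -6*a (j(J, a) = -3*a*2 = -6*a)
T(b) = 5 + b
r = sqrt(10) ≈ 3.1623
L = 43 (L = 8 - 5*(5 - 6*2) = 8 - 5*(5 - 12) = 8 - 5*(-7) = 8 - 1*(-35) = 8 + 35 = 43)
Y(B, w) = -14 + 43*B (Y(B, w) = 43*B - 14 = -14 + 43*B)
Y(19, r) + 60 = (-14 + 43*19) + 60 = (-14 + 817) + 60 = 803 + 60 = 863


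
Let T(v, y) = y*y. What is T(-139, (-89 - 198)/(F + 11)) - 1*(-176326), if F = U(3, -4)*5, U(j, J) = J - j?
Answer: 101646145/576 ≈ 1.7647e+5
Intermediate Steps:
F = -35 (F = (-4 - 1*3)*5 = (-4 - 3)*5 = -7*5 = -35)
T(v, y) = y²
T(-139, (-89 - 198)/(F + 11)) - 1*(-176326) = ((-89 - 198)/(-35 + 11))² - 1*(-176326) = (-287/(-24))² + 176326 = (-287*(-1/24))² + 176326 = (287/24)² + 176326 = 82369/576 + 176326 = 101646145/576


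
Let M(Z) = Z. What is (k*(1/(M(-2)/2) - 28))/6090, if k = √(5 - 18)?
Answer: -I*√13/210 ≈ -0.017169*I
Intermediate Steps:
k = I*√13 (k = √(-13) = I*√13 ≈ 3.6056*I)
(k*(1/(M(-2)/2) - 28))/6090 = ((I*√13)*(1/(-2/2) - 28))/6090 = ((I*√13)*(1/(-2*½) - 28))*(1/6090) = ((I*√13)*(1/(-1) - 28))*(1/6090) = ((I*√13)*(-1 - 28))*(1/6090) = ((I*√13)*(-29))*(1/6090) = -29*I*√13*(1/6090) = -I*√13/210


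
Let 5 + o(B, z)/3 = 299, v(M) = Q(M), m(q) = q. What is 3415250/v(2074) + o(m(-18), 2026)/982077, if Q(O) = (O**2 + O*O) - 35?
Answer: 1120542082348/2816242306203 ≈ 0.39789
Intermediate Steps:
Q(O) = -35 + 2*O**2 (Q(O) = (O**2 + O**2) - 35 = 2*O**2 - 35 = -35 + 2*O**2)
v(M) = -35 + 2*M**2
o(B, z) = 882 (o(B, z) = -15 + 3*299 = -15 + 897 = 882)
3415250/v(2074) + o(m(-18), 2026)/982077 = 3415250/(-35 + 2*2074**2) + 882/982077 = 3415250/(-35 + 2*4301476) + 882*(1/982077) = 3415250/(-35 + 8602952) + 294/327359 = 3415250/8602917 + 294/327359 = 1120542082348/2816242306203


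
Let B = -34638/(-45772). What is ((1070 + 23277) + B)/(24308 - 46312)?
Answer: -557222761/503583544 ≈ -1.1065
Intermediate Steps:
B = 17319/22886 (B = -34638*(-1/45772) = 17319/22886 ≈ 0.75675)
((1070 + 23277) + B)/(24308 - 46312) = ((1070 + 23277) + 17319/22886)/(24308 - 46312) = (24347 + 17319/22886)/(-22004) = (557222761/22886)*(-1/22004) = -557222761/503583544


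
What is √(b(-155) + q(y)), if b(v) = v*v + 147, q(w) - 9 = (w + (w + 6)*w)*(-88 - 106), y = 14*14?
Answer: I*√7694691 ≈ 2773.9*I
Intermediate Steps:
y = 196
q(w) = 9 - 194*w - 194*w*(6 + w) (q(w) = 9 + (w + (w + 6)*w)*(-88 - 106) = 9 + (w + (6 + w)*w)*(-194) = 9 + (w + w*(6 + w))*(-194) = 9 + (-194*w - 194*w*(6 + w)) = 9 - 194*w - 194*w*(6 + w))
b(v) = 147 + v² (b(v) = v² + 147 = 147 + v²)
√(b(-155) + q(y)) = √((147 + (-155)²) + (9 - 1358*196 - 194*196²)) = √((147 + 24025) + (9 - 266168 - 194*38416)) = √(24172 + (9 - 266168 - 7452704)) = √(24172 - 7718863) = √(-7694691) = I*√7694691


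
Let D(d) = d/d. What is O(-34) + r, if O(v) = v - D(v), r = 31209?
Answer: 31174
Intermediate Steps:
D(d) = 1
O(v) = -1 + v (O(v) = v - 1*1 = v - 1 = -1 + v)
O(-34) + r = (-1 - 34) + 31209 = -35 + 31209 = 31174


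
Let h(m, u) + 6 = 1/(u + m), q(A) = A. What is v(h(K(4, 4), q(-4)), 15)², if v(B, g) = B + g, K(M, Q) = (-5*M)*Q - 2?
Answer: 597529/7396 ≈ 80.791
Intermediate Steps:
K(M, Q) = -2 - 5*M*Q (K(M, Q) = -5*M*Q - 2 = -2 - 5*M*Q)
h(m, u) = -6 + 1/(m + u) (h(m, u) = -6 + 1/(u + m) = -6 + 1/(m + u))
v(h(K(4, 4), q(-4)), 15)² = ((1 - 6*(-2 - 5*4*4) - 6*(-4))/((-2 - 5*4*4) - 4) + 15)² = ((1 - 6*(-2 - 80) + 24)/((-2 - 80) - 4) + 15)² = ((1 - 6*(-82) + 24)/(-82 - 4) + 15)² = ((1 + 492 + 24)/(-86) + 15)² = (-1/86*517 + 15)² = (-517/86 + 15)² = (773/86)² = 597529/7396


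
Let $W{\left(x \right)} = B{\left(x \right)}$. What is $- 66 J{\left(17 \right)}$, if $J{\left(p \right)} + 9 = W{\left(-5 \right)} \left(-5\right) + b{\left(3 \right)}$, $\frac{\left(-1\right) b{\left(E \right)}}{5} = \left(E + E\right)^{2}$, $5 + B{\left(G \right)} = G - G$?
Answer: $10824$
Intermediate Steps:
$B{\left(G \right)} = -5$ ($B{\left(G \right)} = -5 + \left(G - G\right) = -5 + 0 = -5$)
$W{\left(x \right)} = -5$
$b{\left(E \right)} = - 20 E^{2}$ ($b{\left(E \right)} = - 5 \left(E + E\right)^{2} = - 5 \left(2 E\right)^{2} = - 5 \cdot 4 E^{2} = - 20 E^{2}$)
$J{\left(p \right)} = -164$ ($J{\left(p \right)} = -9 - \left(-25 + 20 \cdot 3^{2}\right) = -9 + \left(25 - 180\right) = -9 - 155 = -164$)
$- 66 J{\left(17 \right)} = \left(-66\right) \left(-164\right) = 10824$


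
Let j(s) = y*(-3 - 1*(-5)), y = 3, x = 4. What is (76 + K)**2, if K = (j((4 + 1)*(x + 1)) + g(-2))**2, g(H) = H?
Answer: 8464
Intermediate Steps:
j(s) = 6 (j(s) = 3*(-3 - 1*(-5)) = 3*(-3 + 5) = 3*2 = 6)
K = 16 (K = (6 - 2)**2 = 4**2 = 16)
(76 + K)**2 = (76 + 16)**2 = 92**2 = 8464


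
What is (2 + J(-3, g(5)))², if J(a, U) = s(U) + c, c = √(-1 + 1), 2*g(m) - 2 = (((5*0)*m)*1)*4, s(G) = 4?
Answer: 36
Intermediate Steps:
g(m) = 1 (g(m) = 1 + ((((5*0)*m)*1)*4)/2 = 1 + (((0*m)*1)*4)/2 = 1 + ((0*1)*4)/2 = 1 + (0*4)/2 = 1 + (½)*0 = 1 + 0 = 1)
c = 0 (c = √0 = 0)
J(a, U) = 4 (J(a, U) = 4 + 0 = 4)
(2 + J(-3, g(5)))² = (2 + 4)² = 6² = 36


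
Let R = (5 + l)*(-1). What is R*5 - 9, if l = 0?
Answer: -34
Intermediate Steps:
R = -5 (R = (5 + 0)*(-1) = 5*(-1) = -5)
R*5 - 9 = -5*5 - 9 = -25 - 9 = -34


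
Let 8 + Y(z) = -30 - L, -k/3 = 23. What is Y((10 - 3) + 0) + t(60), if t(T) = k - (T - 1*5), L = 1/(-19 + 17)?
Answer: -323/2 ≈ -161.50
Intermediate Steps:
L = -½ (L = 1/(-2) = -½ ≈ -0.50000)
k = -69 (k = -3*23 = -69)
Y(z) = -75/2 (Y(z) = -8 + (-30 - 1*(-½)) = -8 + (-30 + ½) = -8 - 59/2 = -75/2)
t(T) = -64 - T (t(T) = -69 - (T - 1*5) = -69 - (T - 5) = -69 - (-5 + T) = -69 + (5 - T) = -64 - T)
Y((10 - 3) + 0) + t(60) = -75/2 + (-64 - 1*60) = -75/2 + (-64 - 60) = -75/2 - 124 = -323/2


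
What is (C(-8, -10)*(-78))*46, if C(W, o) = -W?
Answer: -28704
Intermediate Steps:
(C(-8, -10)*(-78))*46 = (-1*(-8)*(-78))*46 = (8*(-78))*46 = -624*46 = -28704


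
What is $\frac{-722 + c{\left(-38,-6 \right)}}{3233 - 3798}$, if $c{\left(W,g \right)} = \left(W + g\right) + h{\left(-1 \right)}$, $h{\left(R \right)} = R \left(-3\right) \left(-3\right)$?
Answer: $\frac{155}{113} \approx 1.3717$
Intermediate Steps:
$h{\left(R \right)} = 9 R$ ($h{\left(R \right)} = - 3 R \left(-3\right) = 9 R$)
$c{\left(W,g \right)} = -9 + W + g$ ($c{\left(W,g \right)} = \left(W + g\right) + 9 \left(-1\right) = \left(W + g\right) - 9 = -9 + W + g$)
$\frac{-722 + c{\left(-38,-6 \right)}}{3233 - 3798} = \frac{-722 - 53}{3233 - 3798} = \frac{-722 - 53}{-565} = \left(-775\right) \left(- \frac{1}{565}\right) = \frac{155}{113}$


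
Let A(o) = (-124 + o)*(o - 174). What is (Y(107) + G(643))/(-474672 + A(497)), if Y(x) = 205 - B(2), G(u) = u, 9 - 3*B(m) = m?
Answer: -2537/1062579 ≈ -0.0023876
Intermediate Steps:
A(o) = (-174 + o)*(-124 + o) (A(o) = (-124 + o)*(-174 + o) = (-174 + o)*(-124 + o))
B(m) = 3 - m/3
Y(x) = 608/3 (Y(x) = 205 - (3 - 1/3*2) = 205 - (3 - 2/3) = 205 - 1*7/3 = 205 - 7/3 = 608/3)
(Y(107) + G(643))/(-474672 + A(497)) = (608/3 + 643)/(-474672 + (21576 + 497**2 - 298*497)) = 2537/(3*(-474672 + (21576 + 247009 - 148106))) = 2537/(3*(-474672 + 120479)) = (2537/3)/(-354193) = (2537/3)*(-1/354193) = -2537/1062579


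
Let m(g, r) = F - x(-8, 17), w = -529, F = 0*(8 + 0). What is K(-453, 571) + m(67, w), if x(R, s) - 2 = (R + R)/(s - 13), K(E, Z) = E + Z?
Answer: 120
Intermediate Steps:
x(R, s) = 2 + 2*R/(-13 + s) (x(R, s) = 2 + (R + R)/(s - 13) = 2 + (2*R)/(-13 + s) = 2 + 2*R/(-13 + s))
F = 0 (F = 0*8 = 0)
m(g, r) = 2 (m(g, r) = 0 - 2*(-13 - 8 + 17)/(-13 + 17) = 0 - 2*(-4)/4 = 0 - 1*(-2) = 0 + 2 = 2)
K(-453, 571) + m(67, w) = (-453 + 571) + 2 = 118 + 2 = 120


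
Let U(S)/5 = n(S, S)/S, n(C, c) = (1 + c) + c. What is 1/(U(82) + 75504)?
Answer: 82/6192153 ≈ 1.3243e-5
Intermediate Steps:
n(C, c) = 1 + 2*c
U(S) = 5*(1 + 2*S)/S (U(S) = 5*((1 + 2*S)/S) = 5*(1 + 2*S)/S)
1/(U(82) + 75504) = 1/((10 + 5/82) + 75504) = 1/(825/82 + 75504) = 1/(6192153/82) = 82/6192153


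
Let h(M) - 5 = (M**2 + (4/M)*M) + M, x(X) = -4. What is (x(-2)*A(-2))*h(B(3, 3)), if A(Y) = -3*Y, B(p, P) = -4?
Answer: -504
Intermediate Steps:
h(M) = 9 + M + M**2 (h(M) = 5 + ((M**2 + (4/M)*M) + M) = 5 + ((M**2 + 4) + M) = 5 + ((4 + M**2) + M) = 5 + (4 + M + M**2) = 9 + M + M**2)
(x(-2)*A(-2))*h(B(3, 3)) = (-(-12)*(-2))*(9 - 4 + (-4)**2) = (-4*6)*(9 - 4 + 16) = -24*21 = -504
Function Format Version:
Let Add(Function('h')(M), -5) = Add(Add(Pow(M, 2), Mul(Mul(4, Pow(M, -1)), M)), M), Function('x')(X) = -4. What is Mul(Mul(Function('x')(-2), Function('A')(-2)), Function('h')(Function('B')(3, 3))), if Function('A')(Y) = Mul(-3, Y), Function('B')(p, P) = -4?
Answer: -504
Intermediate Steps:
Function('h')(M) = Add(9, M, Pow(M, 2)) (Function('h')(M) = Add(5, Add(Add(Pow(M, 2), Mul(Mul(4, Pow(M, -1)), M)), M)) = Add(5, Add(Add(Pow(M, 2), 4), M)) = Add(5, Add(Add(4, Pow(M, 2)), M)) = Add(5, Add(4, M, Pow(M, 2))) = Add(9, M, Pow(M, 2)))
Mul(Mul(Function('x')(-2), Function('A')(-2)), Function('h')(Function('B')(3, 3))) = Mul(Mul(-4, Mul(-3, -2)), Add(9, -4, Pow(-4, 2))) = Mul(Mul(-4, 6), Add(9, -4, 16)) = Mul(-24, 21) = -504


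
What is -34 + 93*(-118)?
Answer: -11008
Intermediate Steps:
-34 + 93*(-118) = -34 - 10974 = -11008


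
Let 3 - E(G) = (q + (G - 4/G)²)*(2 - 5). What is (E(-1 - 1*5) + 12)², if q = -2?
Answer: 80089/9 ≈ 8898.8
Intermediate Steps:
E(G) = -3 + 3*(G - 4/G)² (E(G) = 3 - (-2 + (G - 4/G)²)*(2 - 5) = 3 - (-2 + (G - 4/G)²)*(-3) = 3 - (6 - 3*(G - 4/G)²) = 3 + (-6 + 3*(G - 4/G)²) = -3 + 3*(G - 4/G)²)
(E(-1 - 1*5) + 12)² = ((-27 + 3*(-1 - 1*5)² + 48/(-1 - 1*5)²) + 12)² = ((-27 + 3*(-1 - 5)² + 48/(-1 - 5)²) + 12)² = ((-27 + 3*(-6)² + 48/(-6)²) + 12)² = ((-27 + 3*36 + 48*(1/36)) + 12)² = ((-27 + 108 + 4/3) + 12)² = (247/3 + 12)² = (283/3)² = 80089/9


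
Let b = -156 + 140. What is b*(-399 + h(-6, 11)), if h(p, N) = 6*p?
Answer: 6960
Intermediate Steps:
b = -16
b*(-399 + h(-6, 11)) = -16*(-399 + 6*(-6)) = -16*(-399 - 36) = -16*(-435) = 6960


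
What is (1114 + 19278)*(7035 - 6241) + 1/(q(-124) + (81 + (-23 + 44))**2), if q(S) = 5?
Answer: 168534700433/10409 ≈ 1.6191e+7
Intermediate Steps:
(1114 + 19278)*(7035 - 6241) + 1/(q(-124) + (81 + (-23 + 44))**2) = (1114 + 19278)*(7035 - 6241) + 1/(5 + (81 + (-23 + 44))**2) = 20392*794 + 1/(5 + (81 + 21)**2) = 16191248 + 1/(5 + 102**2) = 16191248 + 1/(5 + 10404) = 16191248 + 1/10409 = 168534700433/10409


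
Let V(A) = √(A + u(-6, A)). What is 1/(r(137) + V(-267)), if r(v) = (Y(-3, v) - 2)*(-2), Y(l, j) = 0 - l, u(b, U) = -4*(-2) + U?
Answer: -1/265 - I*√526/530 ≈ -0.0037736 - 0.043273*I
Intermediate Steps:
u(b, U) = 8 + U
Y(l, j) = -l
V(A) = √(8 + 2*A) (V(A) = √(A + (8 + A)) = √(8 + 2*A))
r(v) = -2 (r(v) = (-1*(-3) - 2)*(-2) = (3 - 2)*(-2) = 1*(-2) = -2)
1/(r(137) + V(-267)) = 1/(-2 + √(8 + 2*(-267))) = 1/(-2 + √(8 - 534)) = 1/(-2 + √(-526)) = 1/(-2 + I*√526)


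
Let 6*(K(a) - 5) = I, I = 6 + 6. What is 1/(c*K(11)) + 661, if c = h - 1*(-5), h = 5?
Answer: 46271/70 ≈ 661.01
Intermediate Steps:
I = 12
K(a) = 7 (K(a) = 5 + (⅙)*12 = 5 + 2 = 7)
c = 10 (c = 5 - 1*(-5) = 5 + 5 = 10)
1/(c*K(11)) + 661 = 1/(10*7) + 661 = 1/70 + 661 = 46271/70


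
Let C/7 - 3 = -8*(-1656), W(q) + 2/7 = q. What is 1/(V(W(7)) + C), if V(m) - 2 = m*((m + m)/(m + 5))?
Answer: 287/26624042 ≈ 1.0780e-5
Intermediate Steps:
W(q) = -2/7 + q
C = 92757 (C = 21 + 7*(-8*(-1656)) = 21 + 7*13248 = 21 + 92736 = 92757)
V(m) = 2 + 2*m**2/(5 + m) (V(m) = 2 + m*((m + m)/(m + 5)) = 2 + m*((2*m)/(5 + m)) = 2 + m*(2*m/(5 + m)) = 2 + 2*m**2/(5 + m))
1/(V(W(7)) + C) = 1/(2*(5 + (-2/7 + 7) + (-2/7 + 7)**2)/(5 + (-2/7 + 7)) + 92757) = 1/(2*(5 + 47/7 + (47/7)**2)/(5 + 47/7) + 92757) = 1/(2*(5 + 47/7 + 2209/49)/(82/7) + 92757) = 1/(2*(7/82)*(2783/49) + 92757) = 1/(2783/287 + 92757) = 1/(26624042/287) = 287/26624042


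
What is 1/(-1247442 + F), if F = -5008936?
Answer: -1/6256378 ≈ -1.5984e-7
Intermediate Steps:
1/(-1247442 + F) = 1/(-1247442 - 5008936) = 1/(-6256378) = -1/6256378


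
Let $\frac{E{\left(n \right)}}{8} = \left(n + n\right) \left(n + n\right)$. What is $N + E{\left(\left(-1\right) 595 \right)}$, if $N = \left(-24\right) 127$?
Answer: $11325752$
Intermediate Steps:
$E{\left(n \right)} = 32 n^{2}$ ($E{\left(n \right)} = 8 \left(n + n\right) \left(n + n\right) = 8 \cdot 2 n 2 n = 8 \cdot 4 n^{2} = 32 n^{2}$)
$N = -3048$
$N + E{\left(\left(-1\right) 595 \right)} = -3048 + 32 \left(\left(-1\right) 595\right)^{2} = -3048 + 32 \left(-595\right)^{2} = -3048 + 32 \cdot 354025 = -3048 + 11328800 = 11325752$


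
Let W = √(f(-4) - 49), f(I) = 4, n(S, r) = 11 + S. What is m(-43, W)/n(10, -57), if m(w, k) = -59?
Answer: -59/21 ≈ -2.8095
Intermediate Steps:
W = 3*I*√5 (W = √(4 - 49) = √(-45) = 3*I*√5 ≈ 6.7082*I)
m(-43, W)/n(10, -57) = -59/(11 + 10) = -59/21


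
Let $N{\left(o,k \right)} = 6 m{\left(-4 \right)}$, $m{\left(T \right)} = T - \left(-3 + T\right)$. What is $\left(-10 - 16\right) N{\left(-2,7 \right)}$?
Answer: $-468$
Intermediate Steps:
$m{\left(T \right)} = 3$
$N{\left(o,k \right)} = 18$ ($N{\left(o,k \right)} = 6 \cdot 3 = 18$)
$\left(-10 - 16\right) N{\left(-2,7 \right)} = \left(-10 - 16\right) 18 = \left(-26\right) 18 = -468$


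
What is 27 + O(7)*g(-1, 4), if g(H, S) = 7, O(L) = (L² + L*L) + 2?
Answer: 727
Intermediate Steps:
O(L) = 2 + 2*L² (O(L) = (L² + L²) + 2 = 2*L² + 2 = 2 + 2*L²)
27 + O(7)*g(-1, 4) = 27 + (2 + 2*7²)*7 = 27 + (2 + 2*49)*7 = 27 + (2 + 98)*7 = 27 + 100*7 = 27 + 700 = 727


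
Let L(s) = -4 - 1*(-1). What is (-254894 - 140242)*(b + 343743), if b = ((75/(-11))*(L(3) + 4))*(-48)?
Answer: -1495500064128/11 ≈ -1.3595e+11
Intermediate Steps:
L(s) = -3 (L(s) = -4 + 1 = -3)
b = 3600/11 (b = ((75/(-11))*(-3 + 4))*(-48) = ((75*(-1/11))*1)*(-48) = -75/11*1*(-48) = -75/11*(-48) = 3600/11 ≈ 327.27)
(-254894 - 140242)*(b + 343743) = (-254894 - 140242)*(3600/11 + 343743) = -395136*3784773/11 = -1495500064128/11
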